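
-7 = -7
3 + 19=22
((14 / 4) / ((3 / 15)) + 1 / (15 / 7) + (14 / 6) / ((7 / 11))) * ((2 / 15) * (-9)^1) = -649 / 25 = -25.96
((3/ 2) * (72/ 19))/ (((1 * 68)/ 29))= 783/ 323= 2.42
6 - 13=-7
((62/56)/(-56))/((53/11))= -341/83104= -0.00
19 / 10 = 1.90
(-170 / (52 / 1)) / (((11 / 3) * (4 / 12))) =-765 / 286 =-2.67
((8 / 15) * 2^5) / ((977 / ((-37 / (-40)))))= 1184 / 73275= 0.02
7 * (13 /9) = 91 /9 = 10.11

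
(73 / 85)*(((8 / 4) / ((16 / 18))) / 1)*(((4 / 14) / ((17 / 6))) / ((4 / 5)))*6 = 5913 / 4046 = 1.46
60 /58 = 30 /29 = 1.03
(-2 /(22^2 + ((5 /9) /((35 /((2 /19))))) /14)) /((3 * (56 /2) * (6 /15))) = -1995 /16221748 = -0.00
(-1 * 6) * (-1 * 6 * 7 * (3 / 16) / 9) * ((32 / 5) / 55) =168 / 275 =0.61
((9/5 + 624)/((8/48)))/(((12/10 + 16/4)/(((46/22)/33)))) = 71967/1573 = 45.75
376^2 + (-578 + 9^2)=140879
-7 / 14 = -1 / 2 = -0.50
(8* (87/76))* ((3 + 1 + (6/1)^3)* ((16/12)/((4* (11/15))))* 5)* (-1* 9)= -783000/19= -41210.53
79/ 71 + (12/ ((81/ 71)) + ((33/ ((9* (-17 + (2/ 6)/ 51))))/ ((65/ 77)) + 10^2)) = 36082684351/ 323973000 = 111.38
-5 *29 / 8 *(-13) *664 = 156455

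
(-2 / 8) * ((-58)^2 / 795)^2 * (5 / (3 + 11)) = -1414562 / 884835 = -1.60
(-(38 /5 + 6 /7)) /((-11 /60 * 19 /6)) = 21312 /1463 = 14.57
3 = 3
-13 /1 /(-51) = 13 /51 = 0.25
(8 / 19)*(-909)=-7272 / 19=-382.74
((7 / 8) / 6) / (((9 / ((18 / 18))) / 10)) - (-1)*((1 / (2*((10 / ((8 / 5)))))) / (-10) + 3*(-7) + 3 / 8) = -138179 / 6750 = -20.47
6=6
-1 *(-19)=19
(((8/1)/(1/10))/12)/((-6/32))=-320/9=-35.56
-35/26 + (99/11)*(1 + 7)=1837/26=70.65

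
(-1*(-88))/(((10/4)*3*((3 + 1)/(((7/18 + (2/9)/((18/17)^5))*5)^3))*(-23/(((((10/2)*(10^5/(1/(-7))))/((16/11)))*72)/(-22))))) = -21563331.85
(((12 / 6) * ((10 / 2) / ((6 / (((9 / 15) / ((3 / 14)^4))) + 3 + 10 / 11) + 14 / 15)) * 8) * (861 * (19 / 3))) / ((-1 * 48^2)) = -3600479575 / 92484102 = -38.93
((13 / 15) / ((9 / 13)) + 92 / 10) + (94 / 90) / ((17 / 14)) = 25961 / 2295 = 11.31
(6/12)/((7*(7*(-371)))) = -1/36358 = -0.00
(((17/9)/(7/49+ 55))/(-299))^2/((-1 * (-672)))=2023/103579363495296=0.00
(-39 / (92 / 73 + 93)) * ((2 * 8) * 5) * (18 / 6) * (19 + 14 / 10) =-13938912 / 6881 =-2025.71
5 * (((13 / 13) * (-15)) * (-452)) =33900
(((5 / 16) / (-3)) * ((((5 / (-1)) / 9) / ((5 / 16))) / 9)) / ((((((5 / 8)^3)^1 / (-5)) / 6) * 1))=-1024 / 405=-2.53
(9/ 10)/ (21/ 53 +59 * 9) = 159/ 93880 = 0.00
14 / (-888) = -7 / 444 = -0.02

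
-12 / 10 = -6 / 5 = -1.20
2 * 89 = 178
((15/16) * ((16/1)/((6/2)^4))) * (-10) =-50/27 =-1.85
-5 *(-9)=45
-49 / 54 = -0.91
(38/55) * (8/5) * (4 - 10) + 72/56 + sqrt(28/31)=-10293/1925 + 2 * sqrt(217)/31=-4.40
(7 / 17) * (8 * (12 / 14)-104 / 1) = -40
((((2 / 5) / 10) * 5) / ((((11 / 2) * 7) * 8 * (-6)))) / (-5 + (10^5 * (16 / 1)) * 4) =-1 / 59135953800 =-0.00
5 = 5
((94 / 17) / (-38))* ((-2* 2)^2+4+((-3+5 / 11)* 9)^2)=-3098428 / 39083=-79.28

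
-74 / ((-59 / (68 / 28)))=1258 / 413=3.05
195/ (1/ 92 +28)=5980/ 859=6.96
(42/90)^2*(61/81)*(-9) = -2989/2025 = -1.48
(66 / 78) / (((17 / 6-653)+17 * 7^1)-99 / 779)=-51414 / 32282471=-0.00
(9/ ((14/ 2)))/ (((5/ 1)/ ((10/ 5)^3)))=72/ 35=2.06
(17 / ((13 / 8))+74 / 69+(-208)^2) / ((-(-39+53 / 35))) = 679317695 / 588432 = 1154.45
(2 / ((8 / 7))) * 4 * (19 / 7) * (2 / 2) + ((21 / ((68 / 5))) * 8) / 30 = 19.41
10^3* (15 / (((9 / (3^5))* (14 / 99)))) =20047500 / 7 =2863928.57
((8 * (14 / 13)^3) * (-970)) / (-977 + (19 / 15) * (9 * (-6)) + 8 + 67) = 26616800 / 2664961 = 9.99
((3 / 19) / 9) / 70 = 0.00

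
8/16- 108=-215/2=-107.50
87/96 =29/32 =0.91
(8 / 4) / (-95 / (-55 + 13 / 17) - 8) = -1844 / 5761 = -0.32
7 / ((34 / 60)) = 210 / 17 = 12.35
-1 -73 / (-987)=-0.93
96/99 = 0.97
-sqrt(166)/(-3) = sqrt(166)/3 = 4.29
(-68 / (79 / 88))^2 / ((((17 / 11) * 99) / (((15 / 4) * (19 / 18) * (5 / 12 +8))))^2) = 11139747025 / 40947201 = 272.05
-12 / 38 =-6 / 19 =-0.32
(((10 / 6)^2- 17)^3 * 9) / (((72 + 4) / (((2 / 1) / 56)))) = -131072 / 10773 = -12.17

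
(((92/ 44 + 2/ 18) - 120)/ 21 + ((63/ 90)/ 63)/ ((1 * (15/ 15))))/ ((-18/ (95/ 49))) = 315913/ 523908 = 0.60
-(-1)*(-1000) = -1000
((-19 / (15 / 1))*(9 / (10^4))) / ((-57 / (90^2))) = 81 / 500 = 0.16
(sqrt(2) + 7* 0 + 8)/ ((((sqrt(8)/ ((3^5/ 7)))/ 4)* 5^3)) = 486/ 875 + 1944* sqrt(2)/ 875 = 3.70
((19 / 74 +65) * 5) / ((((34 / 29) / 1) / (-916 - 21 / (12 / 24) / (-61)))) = -19547622985 / 76738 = -254731.98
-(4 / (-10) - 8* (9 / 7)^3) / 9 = 29846 / 15435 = 1.93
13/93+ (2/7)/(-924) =4661/33418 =0.14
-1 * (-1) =1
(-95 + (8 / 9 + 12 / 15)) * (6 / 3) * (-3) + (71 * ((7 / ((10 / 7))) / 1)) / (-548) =9193771 / 16440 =559.23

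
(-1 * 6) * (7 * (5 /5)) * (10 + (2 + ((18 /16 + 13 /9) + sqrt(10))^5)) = -42056454700463 /322486272-184004651075 * sqrt(10) /4478976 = -260325.40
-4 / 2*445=-890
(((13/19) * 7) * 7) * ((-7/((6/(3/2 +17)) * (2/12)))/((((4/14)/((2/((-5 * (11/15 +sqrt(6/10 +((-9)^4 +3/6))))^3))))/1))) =-467486211128706/37624396676289871201 +21254016920787 * sqrt(656210)/37624396676289871201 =0.00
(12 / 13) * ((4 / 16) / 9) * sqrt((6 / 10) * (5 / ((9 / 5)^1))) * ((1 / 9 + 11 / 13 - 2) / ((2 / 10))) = -610 * sqrt(15) / 13689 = -0.17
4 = 4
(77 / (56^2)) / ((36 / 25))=275 / 16128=0.02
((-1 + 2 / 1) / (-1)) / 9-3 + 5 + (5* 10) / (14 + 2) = 361 / 72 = 5.01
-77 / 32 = -2.41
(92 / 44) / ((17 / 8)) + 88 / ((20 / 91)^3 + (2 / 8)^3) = 793881785128 / 236661777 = 3354.50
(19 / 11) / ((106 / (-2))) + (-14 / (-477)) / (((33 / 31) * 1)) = -79 / 15741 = -0.01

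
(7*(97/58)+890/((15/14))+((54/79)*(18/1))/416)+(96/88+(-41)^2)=19849369651/7862712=2524.49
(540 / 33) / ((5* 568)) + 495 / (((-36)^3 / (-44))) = 478337 / 1012176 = 0.47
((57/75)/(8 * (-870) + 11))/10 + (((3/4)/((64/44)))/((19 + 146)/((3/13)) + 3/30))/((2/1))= 138975317/397538392000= 0.00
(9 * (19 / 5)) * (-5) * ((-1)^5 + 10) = -1539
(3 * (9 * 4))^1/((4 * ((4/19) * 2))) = 513/8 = 64.12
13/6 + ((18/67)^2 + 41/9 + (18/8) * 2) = 456305/40401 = 11.29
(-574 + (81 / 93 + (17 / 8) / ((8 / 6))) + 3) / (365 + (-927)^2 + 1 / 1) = -563987 / 852817440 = -0.00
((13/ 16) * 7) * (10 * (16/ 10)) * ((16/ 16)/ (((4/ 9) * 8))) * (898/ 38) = 367731/ 608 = 604.82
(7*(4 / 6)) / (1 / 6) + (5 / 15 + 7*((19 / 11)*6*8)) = 20087 / 33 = 608.70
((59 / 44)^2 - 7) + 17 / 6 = -13757 / 5808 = -2.37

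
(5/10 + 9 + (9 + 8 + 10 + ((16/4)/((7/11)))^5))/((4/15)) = 4965890385/134456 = 36933.20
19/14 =1.36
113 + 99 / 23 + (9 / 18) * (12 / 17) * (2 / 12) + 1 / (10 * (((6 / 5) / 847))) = 881845 / 4692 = 187.95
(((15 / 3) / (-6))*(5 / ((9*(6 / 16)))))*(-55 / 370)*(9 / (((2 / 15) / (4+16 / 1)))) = 27500 / 111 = 247.75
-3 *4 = -12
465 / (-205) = -93 / 41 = -2.27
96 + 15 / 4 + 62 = 647 / 4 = 161.75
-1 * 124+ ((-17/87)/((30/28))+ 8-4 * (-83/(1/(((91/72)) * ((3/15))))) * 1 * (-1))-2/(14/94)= -1300417/6090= -213.53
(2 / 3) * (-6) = -4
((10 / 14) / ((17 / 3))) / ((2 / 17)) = 15 / 14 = 1.07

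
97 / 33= 2.94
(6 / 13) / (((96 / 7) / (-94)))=-329 / 104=-3.16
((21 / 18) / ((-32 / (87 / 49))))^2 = 841 / 200704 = 0.00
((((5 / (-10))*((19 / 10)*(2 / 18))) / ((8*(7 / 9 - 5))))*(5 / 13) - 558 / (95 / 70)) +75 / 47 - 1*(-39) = -275317891 / 742976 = -370.56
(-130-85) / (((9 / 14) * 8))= -1505 / 36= -41.81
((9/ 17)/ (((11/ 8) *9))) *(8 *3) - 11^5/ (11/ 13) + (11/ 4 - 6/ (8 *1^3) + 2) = -35591331/ 187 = -190327.97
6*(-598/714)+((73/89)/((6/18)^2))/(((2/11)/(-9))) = -7846561/21182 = -370.44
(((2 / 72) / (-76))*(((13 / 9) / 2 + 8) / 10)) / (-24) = 157 / 11819520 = 0.00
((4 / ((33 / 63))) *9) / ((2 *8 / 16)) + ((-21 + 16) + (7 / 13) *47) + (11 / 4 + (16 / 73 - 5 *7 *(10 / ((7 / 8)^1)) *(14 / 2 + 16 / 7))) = -1058763925 / 292292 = -3622.28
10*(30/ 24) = 25/ 2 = 12.50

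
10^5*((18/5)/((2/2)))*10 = 3600000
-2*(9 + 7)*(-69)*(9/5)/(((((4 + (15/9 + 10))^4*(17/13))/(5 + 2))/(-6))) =-878859072/414772885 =-2.12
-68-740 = -808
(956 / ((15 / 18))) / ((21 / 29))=55448 / 35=1584.23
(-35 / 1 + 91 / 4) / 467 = -49 / 1868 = -0.03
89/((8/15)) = 1335/8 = 166.88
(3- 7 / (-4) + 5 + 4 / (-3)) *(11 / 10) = 1111 / 120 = 9.26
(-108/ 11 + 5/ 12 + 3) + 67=7999/ 132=60.60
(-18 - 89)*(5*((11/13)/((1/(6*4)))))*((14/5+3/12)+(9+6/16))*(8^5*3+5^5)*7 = -1245989234721/13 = -95845325747.77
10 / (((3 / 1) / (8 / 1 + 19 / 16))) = 245 / 8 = 30.62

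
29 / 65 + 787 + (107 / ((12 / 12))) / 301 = 15413339 / 19565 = 787.80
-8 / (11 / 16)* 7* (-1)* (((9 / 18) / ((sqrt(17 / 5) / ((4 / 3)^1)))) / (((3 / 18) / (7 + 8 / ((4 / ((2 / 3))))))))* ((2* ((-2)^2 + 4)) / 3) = 1433600* sqrt(85) / 1683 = 7853.32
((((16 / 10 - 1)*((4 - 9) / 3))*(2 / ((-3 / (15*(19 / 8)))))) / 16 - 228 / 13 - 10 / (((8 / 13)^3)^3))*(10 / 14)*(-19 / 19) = 3516491444385 / 6106906624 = 575.82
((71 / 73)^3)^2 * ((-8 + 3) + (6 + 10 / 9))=2433905394499 / 1362008036601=1.79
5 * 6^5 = 38880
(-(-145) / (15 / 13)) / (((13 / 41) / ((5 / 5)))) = 1189 / 3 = 396.33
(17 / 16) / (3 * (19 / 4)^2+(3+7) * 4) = 17 / 1723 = 0.01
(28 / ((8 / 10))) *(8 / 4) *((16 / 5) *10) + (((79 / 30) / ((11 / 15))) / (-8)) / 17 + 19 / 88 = 6702647 / 2992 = 2240.19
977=977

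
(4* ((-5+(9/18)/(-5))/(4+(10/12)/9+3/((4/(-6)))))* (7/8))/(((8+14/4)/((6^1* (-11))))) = -28917/115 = -251.45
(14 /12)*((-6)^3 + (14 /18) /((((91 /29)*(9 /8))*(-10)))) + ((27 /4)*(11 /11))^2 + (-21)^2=59272139 /252720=234.54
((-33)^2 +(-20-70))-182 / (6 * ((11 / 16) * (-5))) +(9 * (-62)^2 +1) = 5874796 / 165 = 35604.82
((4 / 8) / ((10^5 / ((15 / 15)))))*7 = 7 / 200000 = 0.00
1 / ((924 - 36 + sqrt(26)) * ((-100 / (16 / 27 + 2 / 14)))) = -5143 / 620957925 + 139 * sqrt(26) / 14902990200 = -0.00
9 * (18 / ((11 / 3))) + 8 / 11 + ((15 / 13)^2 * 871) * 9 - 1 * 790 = 1385877 / 143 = 9691.45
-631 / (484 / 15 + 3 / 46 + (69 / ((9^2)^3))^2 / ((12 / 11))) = -27325999086325020 / 1400160118303547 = -19.52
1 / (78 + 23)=1 / 101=0.01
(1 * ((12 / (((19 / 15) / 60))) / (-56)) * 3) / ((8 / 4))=-2025 / 133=-15.23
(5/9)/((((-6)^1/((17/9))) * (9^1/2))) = -85/2187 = -0.04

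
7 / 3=2.33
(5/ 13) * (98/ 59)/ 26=0.02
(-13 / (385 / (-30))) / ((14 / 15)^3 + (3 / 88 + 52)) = 2106000 / 109869179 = 0.02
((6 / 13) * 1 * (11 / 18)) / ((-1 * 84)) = -11 / 3276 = -0.00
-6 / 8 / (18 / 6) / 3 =-1 / 12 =-0.08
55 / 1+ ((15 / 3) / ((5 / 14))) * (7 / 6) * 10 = 655 / 3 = 218.33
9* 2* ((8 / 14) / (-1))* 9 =-648 / 7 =-92.57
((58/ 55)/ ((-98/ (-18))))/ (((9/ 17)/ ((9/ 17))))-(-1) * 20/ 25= 2678/ 2695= 0.99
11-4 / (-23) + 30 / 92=23 / 2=11.50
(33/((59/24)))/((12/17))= 1122/59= 19.02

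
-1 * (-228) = 228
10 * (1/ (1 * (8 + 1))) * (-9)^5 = -65610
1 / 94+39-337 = -28011 / 94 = -297.99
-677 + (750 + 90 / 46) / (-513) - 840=-5972126 / 3933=-1518.47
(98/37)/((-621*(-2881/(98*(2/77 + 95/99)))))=0.00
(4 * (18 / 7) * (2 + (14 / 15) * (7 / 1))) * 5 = 438.86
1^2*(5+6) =11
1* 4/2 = 2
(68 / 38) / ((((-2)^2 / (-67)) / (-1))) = 1139 / 38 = 29.97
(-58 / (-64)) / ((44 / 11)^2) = 29 / 512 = 0.06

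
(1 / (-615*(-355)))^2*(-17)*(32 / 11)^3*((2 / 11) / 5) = -1114112 / 3489375300778125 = -0.00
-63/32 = -1.97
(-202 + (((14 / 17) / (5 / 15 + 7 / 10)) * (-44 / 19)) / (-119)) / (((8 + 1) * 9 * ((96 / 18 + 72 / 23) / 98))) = -19374258127 / 671011182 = -28.87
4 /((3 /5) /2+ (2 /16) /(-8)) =1280 /91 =14.07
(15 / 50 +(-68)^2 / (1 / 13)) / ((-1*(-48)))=601123 / 480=1252.34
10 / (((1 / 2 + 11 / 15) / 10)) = 3000 / 37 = 81.08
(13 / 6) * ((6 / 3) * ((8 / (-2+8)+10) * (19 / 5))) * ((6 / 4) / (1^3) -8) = -54587 / 45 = -1213.04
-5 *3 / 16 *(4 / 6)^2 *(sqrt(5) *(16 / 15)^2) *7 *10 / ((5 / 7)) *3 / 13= -6272 *sqrt(5) / 585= -23.97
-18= -18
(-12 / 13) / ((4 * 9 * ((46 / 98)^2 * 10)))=-2401 / 206310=-0.01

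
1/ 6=0.17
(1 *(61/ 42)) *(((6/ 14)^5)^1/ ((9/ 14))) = 0.03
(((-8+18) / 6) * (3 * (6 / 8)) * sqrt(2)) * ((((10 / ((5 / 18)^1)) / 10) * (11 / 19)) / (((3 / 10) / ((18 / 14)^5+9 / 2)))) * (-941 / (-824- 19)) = 41822335665 * sqrt(2) / 179465146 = 329.57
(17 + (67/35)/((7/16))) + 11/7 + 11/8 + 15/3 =57471/1960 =29.32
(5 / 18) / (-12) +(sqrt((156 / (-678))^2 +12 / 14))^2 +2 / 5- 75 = -7115790439 / 96533640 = -73.71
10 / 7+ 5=45 / 7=6.43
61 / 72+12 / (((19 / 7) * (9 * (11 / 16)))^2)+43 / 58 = 446310463 / 273617784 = 1.63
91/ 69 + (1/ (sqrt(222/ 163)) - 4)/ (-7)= 913/ 483 - sqrt(36186)/ 1554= 1.77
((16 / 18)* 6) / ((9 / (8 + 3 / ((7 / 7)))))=176 / 27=6.52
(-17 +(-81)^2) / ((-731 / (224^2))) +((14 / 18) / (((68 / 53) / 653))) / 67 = -791973989219 / 1763172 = -449175.68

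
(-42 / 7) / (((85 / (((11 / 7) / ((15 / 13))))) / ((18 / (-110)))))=234 / 14875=0.02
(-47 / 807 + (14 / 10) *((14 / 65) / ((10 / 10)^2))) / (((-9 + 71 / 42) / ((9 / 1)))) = -8040186 / 26839475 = -0.30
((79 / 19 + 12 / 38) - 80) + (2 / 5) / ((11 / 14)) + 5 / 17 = -1327456 / 17765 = -74.72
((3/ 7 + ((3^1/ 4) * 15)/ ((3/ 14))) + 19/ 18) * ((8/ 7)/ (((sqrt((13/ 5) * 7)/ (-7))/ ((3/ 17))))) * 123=-1115528 * sqrt(455)/ 10829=-2197.34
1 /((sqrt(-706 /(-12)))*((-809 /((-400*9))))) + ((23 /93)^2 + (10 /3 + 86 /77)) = 3600*sqrt(2118) /285577 + 3004457 /665973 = 5.09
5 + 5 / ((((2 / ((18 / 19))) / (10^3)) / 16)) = 720095 / 19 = 37899.74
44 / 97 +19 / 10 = 2283 / 970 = 2.35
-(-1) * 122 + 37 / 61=7479 / 61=122.61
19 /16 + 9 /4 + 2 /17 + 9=3415 /272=12.56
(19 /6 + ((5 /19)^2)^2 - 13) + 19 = 7171405 /781926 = 9.17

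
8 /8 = 1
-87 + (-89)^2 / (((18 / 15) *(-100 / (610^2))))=-147370727 / 6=-24561787.83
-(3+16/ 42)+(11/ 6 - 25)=-1115/ 42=-26.55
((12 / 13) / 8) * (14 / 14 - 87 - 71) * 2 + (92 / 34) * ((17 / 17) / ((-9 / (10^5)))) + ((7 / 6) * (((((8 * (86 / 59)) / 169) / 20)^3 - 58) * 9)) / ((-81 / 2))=-570413807199210123479 / 18959094557310375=-30086.55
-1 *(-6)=6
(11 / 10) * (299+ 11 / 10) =33011 / 100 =330.11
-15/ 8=-1.88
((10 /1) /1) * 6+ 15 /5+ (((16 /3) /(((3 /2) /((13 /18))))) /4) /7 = 35773 /567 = 63.09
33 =33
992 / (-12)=-248 / 3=-82.67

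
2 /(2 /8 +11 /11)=1.60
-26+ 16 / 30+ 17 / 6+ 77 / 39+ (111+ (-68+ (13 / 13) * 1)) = 9103 / 390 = 23.34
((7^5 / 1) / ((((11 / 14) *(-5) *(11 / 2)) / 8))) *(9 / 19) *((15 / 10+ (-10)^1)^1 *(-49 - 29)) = -22464370656 / 11495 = -1954273.22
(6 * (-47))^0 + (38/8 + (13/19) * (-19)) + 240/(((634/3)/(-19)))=-28.83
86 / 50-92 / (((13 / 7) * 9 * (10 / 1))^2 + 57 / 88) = 1.72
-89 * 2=-178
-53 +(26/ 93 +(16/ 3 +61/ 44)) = -62745/ 1364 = -46.00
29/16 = 1.81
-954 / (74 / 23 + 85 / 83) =-224.92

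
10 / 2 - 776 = -771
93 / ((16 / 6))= 279 / 8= 34.88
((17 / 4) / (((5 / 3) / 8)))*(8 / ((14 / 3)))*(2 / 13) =2448 / 455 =5.38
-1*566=-566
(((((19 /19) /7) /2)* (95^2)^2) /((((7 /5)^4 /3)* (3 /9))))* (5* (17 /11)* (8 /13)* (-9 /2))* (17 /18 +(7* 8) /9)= -5023721830078125 /2403401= -2090255363.16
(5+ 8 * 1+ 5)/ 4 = 9/ 2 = 4.50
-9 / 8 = -1.12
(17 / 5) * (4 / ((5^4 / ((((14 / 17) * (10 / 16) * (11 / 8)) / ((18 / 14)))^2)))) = 0.01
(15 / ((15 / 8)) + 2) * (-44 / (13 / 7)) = -3080 / 13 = -236.92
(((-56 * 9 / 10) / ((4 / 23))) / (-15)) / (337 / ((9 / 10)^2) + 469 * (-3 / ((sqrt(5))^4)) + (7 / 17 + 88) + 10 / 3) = 665091 / 15543386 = 0.04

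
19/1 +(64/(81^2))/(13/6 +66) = 16995305/894483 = 19.00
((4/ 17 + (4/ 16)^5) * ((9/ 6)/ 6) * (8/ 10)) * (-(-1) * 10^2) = 20565/ 4352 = 4.73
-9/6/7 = -3/14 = -0.21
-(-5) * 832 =4160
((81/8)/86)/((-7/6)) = -243/2408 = -0.10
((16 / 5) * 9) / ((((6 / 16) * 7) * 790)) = 192 / 13825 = 0.01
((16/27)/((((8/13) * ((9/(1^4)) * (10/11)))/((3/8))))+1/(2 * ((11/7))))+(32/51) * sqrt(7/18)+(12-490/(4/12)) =-51950207/35640+16 * sqrt(14)/153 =-1457.25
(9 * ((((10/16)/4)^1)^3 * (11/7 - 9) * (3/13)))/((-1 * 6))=1125/114688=0.01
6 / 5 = 1.20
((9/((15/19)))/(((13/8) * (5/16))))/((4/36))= 65664/325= 202.04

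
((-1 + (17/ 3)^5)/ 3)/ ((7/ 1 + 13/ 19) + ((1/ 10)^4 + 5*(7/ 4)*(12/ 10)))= 269726660000/ 2518708851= 107.09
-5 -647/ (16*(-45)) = -2953/ 720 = -4.10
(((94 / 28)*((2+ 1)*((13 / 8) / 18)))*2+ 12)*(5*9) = 621.83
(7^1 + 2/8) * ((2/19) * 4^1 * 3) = 9.16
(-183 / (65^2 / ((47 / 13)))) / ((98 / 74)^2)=-11774769 / 131874925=-0.09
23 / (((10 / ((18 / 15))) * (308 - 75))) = 69 / 5825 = 0.01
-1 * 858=-858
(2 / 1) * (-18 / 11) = -36 / 11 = -3.27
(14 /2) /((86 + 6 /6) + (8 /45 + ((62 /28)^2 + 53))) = 61740 /1279613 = 0.05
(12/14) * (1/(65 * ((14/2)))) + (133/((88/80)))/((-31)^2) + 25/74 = 0.47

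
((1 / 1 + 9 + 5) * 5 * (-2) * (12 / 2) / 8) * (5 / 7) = -1125 / 14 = -80.36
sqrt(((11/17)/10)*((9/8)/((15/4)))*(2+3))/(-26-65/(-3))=-3*sqrt(2805)/2210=-0.07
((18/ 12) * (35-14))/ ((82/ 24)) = 378/ 41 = 9.22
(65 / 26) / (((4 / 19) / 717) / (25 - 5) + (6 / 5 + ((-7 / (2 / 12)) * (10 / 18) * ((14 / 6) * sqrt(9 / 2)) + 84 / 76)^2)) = 138841622758125 * sqrt(2) / 54736505979993094216 + 35912504916546525 / 191577770929975829756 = 0.00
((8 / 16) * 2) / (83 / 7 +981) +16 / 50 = 2231 / 6950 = 0.32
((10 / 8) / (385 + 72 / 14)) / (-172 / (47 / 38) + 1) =-0.00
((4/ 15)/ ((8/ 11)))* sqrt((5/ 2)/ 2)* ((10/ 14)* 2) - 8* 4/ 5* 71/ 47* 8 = -18176/ 235+11* sqrt(5)/ 42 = -76.76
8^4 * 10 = 40960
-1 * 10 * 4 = -40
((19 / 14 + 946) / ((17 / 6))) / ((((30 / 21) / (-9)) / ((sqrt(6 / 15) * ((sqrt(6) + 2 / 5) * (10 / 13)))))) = -716202 * sqrt(15) / 1105- 716202 * sqrt(10) / 5525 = -2920.18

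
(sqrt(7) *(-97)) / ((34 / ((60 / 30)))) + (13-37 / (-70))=947 / 70-97 *sqrt(7) / 17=-1.57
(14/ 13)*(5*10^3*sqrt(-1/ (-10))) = 7000*sqrt(10)/ 13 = 1702.76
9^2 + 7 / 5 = 412 / 5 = 82.40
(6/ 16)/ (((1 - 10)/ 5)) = -0.21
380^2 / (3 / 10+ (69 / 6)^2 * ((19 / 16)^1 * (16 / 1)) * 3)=2888000 / 150771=19.15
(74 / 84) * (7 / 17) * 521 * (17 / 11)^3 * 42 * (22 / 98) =5571053 / 847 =6577.39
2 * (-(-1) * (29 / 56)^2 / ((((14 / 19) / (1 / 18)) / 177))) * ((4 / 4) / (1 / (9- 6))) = 942761 / 43904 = 21.47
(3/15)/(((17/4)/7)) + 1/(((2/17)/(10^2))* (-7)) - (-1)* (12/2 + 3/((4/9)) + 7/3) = -106.02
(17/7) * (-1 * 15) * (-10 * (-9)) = -22950/7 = -3278.57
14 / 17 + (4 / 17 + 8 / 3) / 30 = 704 / 765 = 0.92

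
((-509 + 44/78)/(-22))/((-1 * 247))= -19829/211926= -0.09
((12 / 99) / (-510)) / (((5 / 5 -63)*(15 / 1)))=1 / 3912975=0.00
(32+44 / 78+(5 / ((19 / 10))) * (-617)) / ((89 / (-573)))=225192820 / 21983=10243.95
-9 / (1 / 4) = -36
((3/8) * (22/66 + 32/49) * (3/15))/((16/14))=29/448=0.06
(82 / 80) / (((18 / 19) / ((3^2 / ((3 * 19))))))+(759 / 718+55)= 4844599 / 86160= 56.23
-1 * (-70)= 70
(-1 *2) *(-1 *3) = 6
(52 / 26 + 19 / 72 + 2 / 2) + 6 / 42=1717 / 504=3.41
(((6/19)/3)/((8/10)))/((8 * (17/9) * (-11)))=-45/56848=-0.00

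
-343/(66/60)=-3430/11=-311.82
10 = 10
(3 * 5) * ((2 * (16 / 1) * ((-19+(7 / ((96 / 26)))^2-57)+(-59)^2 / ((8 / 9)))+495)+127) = 44503565 / 24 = 1854315.21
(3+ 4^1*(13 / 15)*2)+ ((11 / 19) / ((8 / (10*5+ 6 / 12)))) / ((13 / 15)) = 14.15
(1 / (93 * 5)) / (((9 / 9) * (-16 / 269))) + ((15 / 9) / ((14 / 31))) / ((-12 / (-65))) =3117601 / 156240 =19.95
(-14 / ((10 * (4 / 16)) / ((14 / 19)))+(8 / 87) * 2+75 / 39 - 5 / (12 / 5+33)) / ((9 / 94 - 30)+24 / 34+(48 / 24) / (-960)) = 350190271104 / 4732870455703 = 0.07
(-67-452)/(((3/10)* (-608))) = 865/304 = 2.85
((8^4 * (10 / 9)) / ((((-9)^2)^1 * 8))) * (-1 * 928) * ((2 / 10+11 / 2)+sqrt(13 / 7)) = -9027584 / 243 - 4751360 * sqrt(91) / 5103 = -46032.60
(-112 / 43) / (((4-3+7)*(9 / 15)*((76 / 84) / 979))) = -479710 / 817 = -587.16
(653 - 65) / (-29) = -588 / 29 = -20.28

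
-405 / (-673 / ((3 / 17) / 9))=135 / 11441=0.01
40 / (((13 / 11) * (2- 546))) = -0.06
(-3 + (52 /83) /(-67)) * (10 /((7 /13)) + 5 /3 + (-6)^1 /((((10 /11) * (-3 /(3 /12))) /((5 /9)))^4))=-860114521936055 /14122600998912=-60.90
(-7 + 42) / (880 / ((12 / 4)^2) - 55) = 9 / 11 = 0.82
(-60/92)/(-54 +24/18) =45/3634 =0.01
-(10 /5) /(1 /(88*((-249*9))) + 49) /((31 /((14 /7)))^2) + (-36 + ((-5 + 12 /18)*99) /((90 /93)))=-479.30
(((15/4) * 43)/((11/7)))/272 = 4515/11968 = 0.38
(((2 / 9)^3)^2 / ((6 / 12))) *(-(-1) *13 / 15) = 1664 / 7971615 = 0.00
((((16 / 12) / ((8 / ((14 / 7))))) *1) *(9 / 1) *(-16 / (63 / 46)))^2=541696 / 441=1228.34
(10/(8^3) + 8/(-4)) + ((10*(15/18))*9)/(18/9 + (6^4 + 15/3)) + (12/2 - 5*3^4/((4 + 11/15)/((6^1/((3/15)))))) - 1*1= -60719892251/23683328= -2563.82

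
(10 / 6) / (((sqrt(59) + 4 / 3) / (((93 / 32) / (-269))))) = 93 / 221656 - 279 * sqrt(59) / 886624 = -0.00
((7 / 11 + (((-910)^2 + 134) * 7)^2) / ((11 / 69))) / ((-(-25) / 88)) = 204095745933559032 / 275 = 742166348849305.57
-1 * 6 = -6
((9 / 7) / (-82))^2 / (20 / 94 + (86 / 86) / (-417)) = 1587519 / 1358429548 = 0.00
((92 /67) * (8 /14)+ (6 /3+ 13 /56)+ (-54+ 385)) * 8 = 2672.13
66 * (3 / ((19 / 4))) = 792 / 19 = 41.68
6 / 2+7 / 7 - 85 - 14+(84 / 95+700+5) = 58034 / 95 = 610.88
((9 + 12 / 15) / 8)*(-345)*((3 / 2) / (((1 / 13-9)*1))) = 131859 / 1856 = 71.04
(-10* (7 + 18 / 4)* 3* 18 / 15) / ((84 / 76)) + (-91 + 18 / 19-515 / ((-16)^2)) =-15888015 / 34048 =-466.64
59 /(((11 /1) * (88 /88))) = 59 /11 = 5.36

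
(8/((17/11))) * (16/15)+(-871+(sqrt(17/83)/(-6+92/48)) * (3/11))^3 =-4063032218454382051/6148876965 - 1975675837331556 * sqrt(1411)/1078754152091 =-660845102.84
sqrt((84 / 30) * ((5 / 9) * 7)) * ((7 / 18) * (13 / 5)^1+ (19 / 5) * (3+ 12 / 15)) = 48671 * sqrt(2) / 1350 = 50.99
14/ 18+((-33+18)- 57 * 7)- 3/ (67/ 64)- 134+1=-331100/ 603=-549.09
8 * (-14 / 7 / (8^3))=-1 / 32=-0.03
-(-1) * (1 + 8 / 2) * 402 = 2010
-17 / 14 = -1.21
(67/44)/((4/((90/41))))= 3015/3608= 0.84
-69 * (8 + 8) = -1104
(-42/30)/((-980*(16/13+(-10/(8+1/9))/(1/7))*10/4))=-949/12288500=-0.00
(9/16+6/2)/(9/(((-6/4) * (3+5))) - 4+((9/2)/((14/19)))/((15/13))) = 105/16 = 6.56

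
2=2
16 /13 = 1.23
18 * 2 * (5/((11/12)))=2160/11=196.36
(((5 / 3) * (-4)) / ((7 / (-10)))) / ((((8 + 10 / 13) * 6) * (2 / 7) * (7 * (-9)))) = -325 / 32319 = -0.01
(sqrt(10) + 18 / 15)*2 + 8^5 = 2*sqrt(10) + 163852 / 5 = 32776.72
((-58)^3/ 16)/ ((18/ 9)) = -24389/ 4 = -6097.25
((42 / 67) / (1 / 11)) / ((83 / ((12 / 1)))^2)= 66528 / 461563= 0.14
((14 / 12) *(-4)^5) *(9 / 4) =-2688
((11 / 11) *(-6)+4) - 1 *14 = -16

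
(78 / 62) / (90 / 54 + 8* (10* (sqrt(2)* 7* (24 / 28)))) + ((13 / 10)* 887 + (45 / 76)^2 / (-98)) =33696* sqrt(2) / 25712485 + 16782742633861027 / 14554500709280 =1153.10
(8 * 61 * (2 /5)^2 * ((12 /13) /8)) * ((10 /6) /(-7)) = -976 /455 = -2.15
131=131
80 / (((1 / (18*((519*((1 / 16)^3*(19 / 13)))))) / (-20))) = -2218725 / 416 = -5333.47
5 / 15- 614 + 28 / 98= -12881 / 21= -613.38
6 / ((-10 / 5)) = -3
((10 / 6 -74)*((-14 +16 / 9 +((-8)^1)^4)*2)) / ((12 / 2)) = -7975618 / 81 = -98464.42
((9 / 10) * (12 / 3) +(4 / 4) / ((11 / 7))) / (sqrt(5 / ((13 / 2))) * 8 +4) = -3029 / 5940 +233 * sqrt(130) / 2970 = 0.38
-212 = -212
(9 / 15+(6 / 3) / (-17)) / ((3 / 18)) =246 / 85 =2.89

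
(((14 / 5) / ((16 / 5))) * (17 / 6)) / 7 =17 / 48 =0.35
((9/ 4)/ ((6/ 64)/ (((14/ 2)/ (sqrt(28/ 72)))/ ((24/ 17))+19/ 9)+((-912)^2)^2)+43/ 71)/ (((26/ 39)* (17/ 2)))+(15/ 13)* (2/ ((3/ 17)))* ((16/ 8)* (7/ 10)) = 924537654440872488446504782099273/ 50206858570137632887134863999669-9* sqrt(14)/ 3199723317196968509791272959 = 18.41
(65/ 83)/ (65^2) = 1/ 5395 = 0.00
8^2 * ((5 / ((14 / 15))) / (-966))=-400 / 1127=-0.35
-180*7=-1260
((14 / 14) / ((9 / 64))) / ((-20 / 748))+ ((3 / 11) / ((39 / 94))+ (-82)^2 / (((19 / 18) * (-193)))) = -7039121318 / 23597145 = -298.30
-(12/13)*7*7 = -588/13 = -45.23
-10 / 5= -2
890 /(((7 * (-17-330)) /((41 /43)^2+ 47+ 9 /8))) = -322764285 /17964884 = -17.97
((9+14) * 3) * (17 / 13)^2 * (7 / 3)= 46529 / 169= 275.32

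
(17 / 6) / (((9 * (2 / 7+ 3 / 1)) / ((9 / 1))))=119 / 138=0.86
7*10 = 70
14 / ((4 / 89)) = 623 / 2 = 311.50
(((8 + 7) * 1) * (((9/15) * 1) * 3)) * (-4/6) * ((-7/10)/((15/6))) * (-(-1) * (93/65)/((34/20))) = 23436/5525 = 4.24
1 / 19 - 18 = -341 / 19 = -17.95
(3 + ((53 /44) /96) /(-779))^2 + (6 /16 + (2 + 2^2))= 166469673987577 /10827363926016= 15.37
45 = 45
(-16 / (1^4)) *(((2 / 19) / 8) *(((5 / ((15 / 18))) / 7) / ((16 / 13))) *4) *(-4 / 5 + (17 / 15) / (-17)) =338 / 665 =0.51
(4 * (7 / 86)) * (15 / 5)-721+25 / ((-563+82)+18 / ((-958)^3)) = -1309447019683349 / 1818486407467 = -720.08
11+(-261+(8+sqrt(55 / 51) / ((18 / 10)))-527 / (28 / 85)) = -51571 / 28+5 *sqrt(2805) / 459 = -1841.24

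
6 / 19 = 0.32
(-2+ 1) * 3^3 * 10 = -270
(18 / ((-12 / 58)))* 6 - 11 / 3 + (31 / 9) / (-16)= -75727 / 144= -525.88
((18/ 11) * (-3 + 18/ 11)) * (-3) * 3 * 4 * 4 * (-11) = -38880/ 11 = -3534.55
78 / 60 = 13 / 10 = 1.30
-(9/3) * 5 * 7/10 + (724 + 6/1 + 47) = 1533/2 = 766.50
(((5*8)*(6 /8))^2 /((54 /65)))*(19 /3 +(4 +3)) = 130000 /9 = 14444.44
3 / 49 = 0.06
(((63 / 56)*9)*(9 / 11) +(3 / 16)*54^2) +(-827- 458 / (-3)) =-31495 / 264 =-119.30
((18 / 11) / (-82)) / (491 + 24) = -9 / 232265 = -0.00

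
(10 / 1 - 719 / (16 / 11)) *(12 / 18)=-2583 / 8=-322.88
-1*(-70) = 70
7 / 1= 7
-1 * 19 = -19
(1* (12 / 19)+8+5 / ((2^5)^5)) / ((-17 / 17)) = -5502926943 / 637534208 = -8.63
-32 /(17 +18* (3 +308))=-32 /5615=-0.01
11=11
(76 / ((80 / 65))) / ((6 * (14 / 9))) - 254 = -27707 / 112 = -247.38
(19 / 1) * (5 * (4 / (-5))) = -76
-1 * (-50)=50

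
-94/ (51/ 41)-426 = -25580/ 51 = -501.57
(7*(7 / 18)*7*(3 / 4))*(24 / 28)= 49 / 4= 12.25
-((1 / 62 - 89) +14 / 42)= 16489 / 186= 88.65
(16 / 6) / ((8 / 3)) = 1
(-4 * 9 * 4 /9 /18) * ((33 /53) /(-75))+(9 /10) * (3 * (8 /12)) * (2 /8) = 21817 /47700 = 0.46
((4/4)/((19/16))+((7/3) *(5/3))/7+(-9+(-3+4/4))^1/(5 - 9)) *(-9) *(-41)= 116317/76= 1530.49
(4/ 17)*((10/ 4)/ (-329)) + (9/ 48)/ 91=317/ 1163344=0.00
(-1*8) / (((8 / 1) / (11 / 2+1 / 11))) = -123 / 22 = -5.59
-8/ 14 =-4/ 7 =-0.57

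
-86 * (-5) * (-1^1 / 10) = -43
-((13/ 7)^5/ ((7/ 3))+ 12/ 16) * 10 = -24042315/ 235298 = -102.18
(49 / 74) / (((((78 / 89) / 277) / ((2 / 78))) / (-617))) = -745334149 / 225108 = -3311.01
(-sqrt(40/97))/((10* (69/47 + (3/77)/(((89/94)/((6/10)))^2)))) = -143330495* sqrt(970)/103142011773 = -0.04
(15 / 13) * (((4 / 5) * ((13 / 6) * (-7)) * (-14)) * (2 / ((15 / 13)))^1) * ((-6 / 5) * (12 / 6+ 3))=-2038.40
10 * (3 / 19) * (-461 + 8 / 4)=-13770 / 19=-724.74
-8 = -8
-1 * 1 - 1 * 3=-4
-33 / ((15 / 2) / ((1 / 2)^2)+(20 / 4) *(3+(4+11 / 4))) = -44 / 105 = -0.42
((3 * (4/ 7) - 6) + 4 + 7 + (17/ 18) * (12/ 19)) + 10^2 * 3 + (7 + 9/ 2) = 254411/ 798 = 318.81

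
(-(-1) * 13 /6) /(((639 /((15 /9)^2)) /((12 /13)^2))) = 200 /24921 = 0.01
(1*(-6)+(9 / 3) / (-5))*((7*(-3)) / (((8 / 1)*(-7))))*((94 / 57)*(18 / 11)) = -1269 / 190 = -6.68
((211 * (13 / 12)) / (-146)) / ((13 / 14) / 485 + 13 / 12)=-716345 / 496546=-1.44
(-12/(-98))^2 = 36/2401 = 0.01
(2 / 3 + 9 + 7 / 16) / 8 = 485 / 384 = 1.26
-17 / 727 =-0.02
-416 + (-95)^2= 8609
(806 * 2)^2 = 2598544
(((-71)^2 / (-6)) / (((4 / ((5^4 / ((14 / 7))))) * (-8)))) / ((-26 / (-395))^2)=491576265625 / 259584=1893707.88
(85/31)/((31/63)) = 5355/961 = 5.57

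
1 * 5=5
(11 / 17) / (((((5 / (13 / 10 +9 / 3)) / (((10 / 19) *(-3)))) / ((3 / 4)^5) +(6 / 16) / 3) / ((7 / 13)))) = -2758536 / 23580479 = -0.12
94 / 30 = 47 / 15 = 3.13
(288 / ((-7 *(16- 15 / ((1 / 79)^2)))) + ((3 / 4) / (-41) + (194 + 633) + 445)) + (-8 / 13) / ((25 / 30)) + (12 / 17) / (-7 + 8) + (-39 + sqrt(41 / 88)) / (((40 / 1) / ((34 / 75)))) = 17 *sqrt(902) / 66000 + 943570471817873 / 742087971625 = 1271.52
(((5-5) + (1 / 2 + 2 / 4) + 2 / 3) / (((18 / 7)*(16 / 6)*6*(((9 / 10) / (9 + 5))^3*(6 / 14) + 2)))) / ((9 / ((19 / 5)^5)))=83231591786 / 46678097205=1.78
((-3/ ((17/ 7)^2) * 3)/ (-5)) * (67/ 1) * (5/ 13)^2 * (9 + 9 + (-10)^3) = -145075770/ 48841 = -2970.37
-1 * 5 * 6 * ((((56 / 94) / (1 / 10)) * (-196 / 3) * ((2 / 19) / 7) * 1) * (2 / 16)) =19600 / 893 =21.95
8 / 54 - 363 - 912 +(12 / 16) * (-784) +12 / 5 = -251161 / 135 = -1860.45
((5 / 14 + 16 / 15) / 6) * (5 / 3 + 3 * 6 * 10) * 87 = 3750.55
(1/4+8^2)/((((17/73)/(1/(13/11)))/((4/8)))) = 206371/1768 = 116.73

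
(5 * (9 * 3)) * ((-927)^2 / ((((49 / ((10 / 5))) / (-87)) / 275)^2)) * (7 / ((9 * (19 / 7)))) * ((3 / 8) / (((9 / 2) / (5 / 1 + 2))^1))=18491908019760.34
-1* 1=-1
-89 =-89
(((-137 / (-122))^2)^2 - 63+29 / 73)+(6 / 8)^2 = -488797537515 / 8085971144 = -60.45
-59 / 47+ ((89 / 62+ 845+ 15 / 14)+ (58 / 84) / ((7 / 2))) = 181291573 / 214179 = 846.45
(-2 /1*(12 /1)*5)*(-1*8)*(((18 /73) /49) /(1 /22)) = 380160 /3577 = 106.28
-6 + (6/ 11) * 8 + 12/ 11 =-0.55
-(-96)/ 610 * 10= 96/ 61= 1.57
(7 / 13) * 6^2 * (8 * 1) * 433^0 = 2016 / 13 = 155.08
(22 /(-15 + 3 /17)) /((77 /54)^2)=-2754 /3773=-0.73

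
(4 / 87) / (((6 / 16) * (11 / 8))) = 256 / 2871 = 0.09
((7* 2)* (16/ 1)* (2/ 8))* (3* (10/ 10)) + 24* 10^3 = 24168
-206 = -206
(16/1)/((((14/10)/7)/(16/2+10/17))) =11680/17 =687.06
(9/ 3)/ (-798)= -1/ 266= -0.00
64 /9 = 7.11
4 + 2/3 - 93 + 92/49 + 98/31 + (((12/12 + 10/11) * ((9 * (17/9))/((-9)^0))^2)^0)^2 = -82.29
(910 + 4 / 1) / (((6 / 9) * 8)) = 1371 / 8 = 171.38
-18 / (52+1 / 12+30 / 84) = -1512 / 4405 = -0.34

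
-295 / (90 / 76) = -2242 / 9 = -249.11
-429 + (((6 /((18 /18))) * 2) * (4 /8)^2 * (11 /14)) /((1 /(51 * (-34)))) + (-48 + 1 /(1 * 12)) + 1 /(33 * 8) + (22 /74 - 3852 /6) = -5205.90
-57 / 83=-0.69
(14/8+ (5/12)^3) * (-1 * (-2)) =3149/864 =3.64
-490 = -490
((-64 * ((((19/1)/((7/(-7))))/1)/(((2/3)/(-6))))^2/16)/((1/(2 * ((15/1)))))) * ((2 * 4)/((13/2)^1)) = -4318670.77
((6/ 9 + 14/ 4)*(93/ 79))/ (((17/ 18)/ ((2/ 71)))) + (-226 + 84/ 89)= -1908679040/ 8486417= -224.91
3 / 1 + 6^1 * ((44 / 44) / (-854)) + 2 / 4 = 2983 / 854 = 3.49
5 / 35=1 / 7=0.14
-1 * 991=-991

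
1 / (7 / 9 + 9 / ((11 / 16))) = 99 / 1373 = 0.07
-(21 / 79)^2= -441 / 6241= -0.07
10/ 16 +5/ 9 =85/ 72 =1.18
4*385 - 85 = 1455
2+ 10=12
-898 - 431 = -1329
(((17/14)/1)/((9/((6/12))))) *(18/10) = 17/140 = 0.12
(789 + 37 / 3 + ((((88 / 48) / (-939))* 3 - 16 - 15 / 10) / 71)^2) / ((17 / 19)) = 67678018950448 / 75560844537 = 895.68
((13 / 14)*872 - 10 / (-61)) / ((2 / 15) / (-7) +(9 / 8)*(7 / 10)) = 82996320 / 78751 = 1053.91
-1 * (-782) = 782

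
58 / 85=0.68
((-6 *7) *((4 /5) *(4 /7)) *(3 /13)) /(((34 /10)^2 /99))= -142560 /3757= -37.95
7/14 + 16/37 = 69/74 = 0.93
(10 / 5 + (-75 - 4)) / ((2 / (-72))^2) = -99792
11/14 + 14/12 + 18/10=394/105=3.75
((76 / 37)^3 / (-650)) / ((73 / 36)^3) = -10240432128 / 6404085382825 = -0.00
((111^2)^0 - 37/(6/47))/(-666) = 1733/3996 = 0.43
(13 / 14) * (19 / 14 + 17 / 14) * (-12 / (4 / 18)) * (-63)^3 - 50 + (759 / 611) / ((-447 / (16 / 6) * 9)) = 79249359187288 / 2458053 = 32240704.00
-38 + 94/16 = -257/8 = -32.12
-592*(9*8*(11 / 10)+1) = -237392 / 5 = -47478.40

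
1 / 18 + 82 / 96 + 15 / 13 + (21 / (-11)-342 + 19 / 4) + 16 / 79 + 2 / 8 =-547640045 / 1626768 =-336.64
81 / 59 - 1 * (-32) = 1969 / 59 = 33.37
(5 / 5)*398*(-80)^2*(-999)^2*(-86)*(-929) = 203099188312396800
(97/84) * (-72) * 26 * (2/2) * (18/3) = -90792/7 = -12970.29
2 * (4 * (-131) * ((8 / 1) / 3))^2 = 35145728 / 9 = 3905080.89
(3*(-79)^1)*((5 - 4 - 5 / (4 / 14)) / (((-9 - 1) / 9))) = -70389 / 20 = -3519.45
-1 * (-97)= 97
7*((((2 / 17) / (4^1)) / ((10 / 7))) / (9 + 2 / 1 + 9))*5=0.04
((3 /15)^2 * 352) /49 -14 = -16798 /1225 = -13.71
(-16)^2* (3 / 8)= 96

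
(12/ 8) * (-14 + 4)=-15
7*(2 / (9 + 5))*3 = 3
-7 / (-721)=1 / 103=0.01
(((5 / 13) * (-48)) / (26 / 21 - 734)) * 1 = 1260 / 50011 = 0.03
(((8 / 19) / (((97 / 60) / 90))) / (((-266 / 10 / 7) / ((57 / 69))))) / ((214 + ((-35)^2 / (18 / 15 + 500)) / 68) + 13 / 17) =-5258304000 / 221656616623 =-0.02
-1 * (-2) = 2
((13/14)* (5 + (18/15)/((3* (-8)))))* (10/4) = 1287/112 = 11.49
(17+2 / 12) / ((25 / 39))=1339 / 50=26.78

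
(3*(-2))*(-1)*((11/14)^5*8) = 483153/33614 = 14.37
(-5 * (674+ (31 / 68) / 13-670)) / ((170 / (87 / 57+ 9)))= -89175 / 71383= -1.25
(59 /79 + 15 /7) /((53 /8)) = 12784 /29309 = 0.44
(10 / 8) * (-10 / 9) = -25 / 18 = -1.39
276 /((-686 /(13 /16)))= -897 /2744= -0.33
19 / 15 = 1.27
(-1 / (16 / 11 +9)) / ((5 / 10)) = -0.19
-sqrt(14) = -3.74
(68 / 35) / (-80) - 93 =-65117 / 700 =-93.02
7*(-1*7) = -49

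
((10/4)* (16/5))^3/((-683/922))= -472064/683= -691.16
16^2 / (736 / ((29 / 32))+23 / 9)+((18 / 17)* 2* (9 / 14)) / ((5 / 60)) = 421313544 / 25303565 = 16.65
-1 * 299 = -299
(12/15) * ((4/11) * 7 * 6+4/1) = 15.42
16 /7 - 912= -6368 /7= -909.71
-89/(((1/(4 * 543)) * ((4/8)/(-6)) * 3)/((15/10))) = 1159848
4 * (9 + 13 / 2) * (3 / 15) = 62 / 5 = 12.40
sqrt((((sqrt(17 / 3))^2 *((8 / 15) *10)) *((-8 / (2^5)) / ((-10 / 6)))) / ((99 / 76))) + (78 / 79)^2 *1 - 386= -2402942 / 6241 + 4 *sqrt(53295) / 495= -383.16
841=841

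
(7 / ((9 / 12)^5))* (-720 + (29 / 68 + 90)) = -76717312 / 4131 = -18571.12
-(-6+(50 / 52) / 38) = 5903 / 988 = 5.97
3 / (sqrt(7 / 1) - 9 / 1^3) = -27 / 74 - 3* sqrt(7) / 74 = -0.47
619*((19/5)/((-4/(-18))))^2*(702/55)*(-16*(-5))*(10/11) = 101650605264/605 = 168017529.36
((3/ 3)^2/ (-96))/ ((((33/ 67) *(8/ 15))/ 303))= -33835/ 2816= -12.02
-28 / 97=-0.29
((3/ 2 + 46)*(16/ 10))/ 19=4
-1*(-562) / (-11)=-562 / 11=-51.09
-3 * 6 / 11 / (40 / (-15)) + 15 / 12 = 1.86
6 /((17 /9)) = 54 /17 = 3.18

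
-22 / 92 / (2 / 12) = -33 / 23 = -1.43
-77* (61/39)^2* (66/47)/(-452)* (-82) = -129219167/2692677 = -47.99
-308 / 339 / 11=-28 / 339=-0.08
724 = 724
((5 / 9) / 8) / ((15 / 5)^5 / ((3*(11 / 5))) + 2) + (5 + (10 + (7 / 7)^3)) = 491959 / 30744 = 16.00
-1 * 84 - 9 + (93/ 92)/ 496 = -136893/ 1472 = -93.00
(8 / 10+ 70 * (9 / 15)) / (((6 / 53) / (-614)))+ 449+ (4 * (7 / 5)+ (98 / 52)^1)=-18070763 / 78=-231676.45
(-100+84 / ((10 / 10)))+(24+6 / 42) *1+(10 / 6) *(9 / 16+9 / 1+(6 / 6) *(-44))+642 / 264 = -173051 / 3696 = -46.82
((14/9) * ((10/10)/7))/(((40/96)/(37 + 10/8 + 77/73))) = 22954/1095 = 20.96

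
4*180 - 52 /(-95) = 68452 /95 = 720.55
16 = 16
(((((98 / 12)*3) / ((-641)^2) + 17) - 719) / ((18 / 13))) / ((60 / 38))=-28497717625 / 88750296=-321.10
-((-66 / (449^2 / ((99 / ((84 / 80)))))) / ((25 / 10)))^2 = -303595776 / 1991505196849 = -0.00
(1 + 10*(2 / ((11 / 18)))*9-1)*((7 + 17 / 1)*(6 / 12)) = 38880 / 11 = 3534.55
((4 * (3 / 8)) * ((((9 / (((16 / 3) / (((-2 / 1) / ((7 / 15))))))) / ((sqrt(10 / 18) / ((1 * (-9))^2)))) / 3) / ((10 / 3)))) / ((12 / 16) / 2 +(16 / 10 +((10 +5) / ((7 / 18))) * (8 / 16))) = -59049 * sqrt(5) / 23812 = -5.55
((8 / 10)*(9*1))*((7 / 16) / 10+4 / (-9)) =-577 / 200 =-2.88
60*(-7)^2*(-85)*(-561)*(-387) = -54255039300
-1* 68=-68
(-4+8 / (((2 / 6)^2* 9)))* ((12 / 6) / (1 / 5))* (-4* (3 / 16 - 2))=290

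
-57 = -57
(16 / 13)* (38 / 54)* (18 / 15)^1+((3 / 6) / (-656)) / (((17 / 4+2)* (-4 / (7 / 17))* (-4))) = 271215821 / 260956800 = 1.04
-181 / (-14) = 181 / 14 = 12.93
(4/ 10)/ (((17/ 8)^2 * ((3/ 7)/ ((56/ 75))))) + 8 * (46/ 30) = 4038376/ 325125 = 12.42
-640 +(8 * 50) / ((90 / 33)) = -1480 / 3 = -493.33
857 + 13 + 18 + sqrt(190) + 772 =sqrt(190) + 1660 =1673.78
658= 658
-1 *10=-10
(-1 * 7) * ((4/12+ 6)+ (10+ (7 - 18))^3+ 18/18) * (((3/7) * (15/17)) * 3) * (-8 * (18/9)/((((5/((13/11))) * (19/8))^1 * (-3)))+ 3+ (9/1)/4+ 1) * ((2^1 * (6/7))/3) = -255093/1309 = -194.88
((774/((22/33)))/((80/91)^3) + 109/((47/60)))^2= 1977455386039186805049/579076096000000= 3414845.47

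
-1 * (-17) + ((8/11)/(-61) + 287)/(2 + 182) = 2291457/123464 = 18.56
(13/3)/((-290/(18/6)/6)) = -39/145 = -0.27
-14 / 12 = -7 / 6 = -1.17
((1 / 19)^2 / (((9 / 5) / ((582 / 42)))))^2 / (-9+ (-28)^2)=9409 / 16034565519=0.00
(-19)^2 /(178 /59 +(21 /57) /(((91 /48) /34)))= 5260853 /140254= 37.51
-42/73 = -0.58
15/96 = 5/32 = 0.16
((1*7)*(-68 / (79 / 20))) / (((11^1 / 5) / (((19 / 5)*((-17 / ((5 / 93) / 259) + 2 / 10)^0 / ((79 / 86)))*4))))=-62222720 / 68651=-906.36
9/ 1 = 9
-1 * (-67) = 67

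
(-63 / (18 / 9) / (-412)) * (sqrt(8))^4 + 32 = 3800 / 103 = 36.89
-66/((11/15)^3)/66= -3375/1331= -2.54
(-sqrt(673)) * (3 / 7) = -3 * sqrt(673) / 7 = -11.12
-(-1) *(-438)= -438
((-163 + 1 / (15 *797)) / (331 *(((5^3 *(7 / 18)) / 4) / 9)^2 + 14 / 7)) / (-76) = 68187650688 / 19251423328345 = 0.00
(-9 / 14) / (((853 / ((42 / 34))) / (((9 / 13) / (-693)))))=27 / 29031002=0.00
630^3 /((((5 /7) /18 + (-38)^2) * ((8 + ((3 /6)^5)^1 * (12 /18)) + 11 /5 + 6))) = 7561421280000 /708327457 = 10675.04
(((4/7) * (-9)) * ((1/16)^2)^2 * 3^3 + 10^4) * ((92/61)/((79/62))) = 817725266741/69085184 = 11836.48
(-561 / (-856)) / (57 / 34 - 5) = -9537 / 48364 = -0.20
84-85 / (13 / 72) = -5028 / 13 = -386.77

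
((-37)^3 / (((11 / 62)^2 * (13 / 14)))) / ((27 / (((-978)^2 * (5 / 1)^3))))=-36212774479756000 / 4719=-7673823793124.81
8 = 8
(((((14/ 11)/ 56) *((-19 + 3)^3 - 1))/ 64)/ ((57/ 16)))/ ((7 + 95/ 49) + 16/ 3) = -200753/ 7015712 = -0.03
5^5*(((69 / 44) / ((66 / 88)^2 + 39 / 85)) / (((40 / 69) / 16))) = 674475000 / 5093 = 132431.77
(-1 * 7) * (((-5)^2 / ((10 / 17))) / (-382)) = 595 / 764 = 0.78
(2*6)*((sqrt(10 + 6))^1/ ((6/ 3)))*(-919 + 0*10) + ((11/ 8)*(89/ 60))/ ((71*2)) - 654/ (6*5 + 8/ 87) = -1969805882969/ 89221440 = -22077.72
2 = 2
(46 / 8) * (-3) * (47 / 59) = -3243 / 236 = -13.74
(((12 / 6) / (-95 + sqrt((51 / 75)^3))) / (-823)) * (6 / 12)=2125 * sqrt(17) / 116051815976 + 1484375 / 116051815976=0.00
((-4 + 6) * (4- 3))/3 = 2/3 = 0.67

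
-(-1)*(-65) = -65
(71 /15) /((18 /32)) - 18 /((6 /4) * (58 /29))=326 /135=2.41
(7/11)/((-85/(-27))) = 189/935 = 0.20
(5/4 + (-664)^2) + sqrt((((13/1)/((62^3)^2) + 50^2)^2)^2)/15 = 41500949414605127450099197609/48394001435968497315840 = 857563.92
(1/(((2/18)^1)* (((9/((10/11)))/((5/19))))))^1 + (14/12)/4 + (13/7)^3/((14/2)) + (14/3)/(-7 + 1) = 24140741/36130248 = 0.67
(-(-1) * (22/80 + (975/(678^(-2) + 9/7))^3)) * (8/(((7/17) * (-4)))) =-20998827372954707540637486482689/9913703632671046564580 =-2118161703.34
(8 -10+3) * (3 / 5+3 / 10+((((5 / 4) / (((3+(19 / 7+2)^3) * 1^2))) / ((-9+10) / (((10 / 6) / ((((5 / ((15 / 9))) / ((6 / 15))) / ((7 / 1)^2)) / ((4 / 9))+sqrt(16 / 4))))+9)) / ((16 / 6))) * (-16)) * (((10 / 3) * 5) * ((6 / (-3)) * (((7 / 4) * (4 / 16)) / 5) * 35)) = -275034489485 / 3015982008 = -91.19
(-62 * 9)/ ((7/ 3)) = -1674/ 7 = -239.14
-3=-3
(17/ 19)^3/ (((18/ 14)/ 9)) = 34391/ 6859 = 5.01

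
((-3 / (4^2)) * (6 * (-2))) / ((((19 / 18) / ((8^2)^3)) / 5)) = 53084160 / 19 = 2793903.16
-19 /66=-0.29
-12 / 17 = -0.71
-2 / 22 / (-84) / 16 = 1 / 14784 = 0.00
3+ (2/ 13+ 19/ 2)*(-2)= -212/ 13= -16.31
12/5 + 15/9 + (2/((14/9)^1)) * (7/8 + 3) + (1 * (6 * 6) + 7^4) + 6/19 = 39043979/15960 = 2446.36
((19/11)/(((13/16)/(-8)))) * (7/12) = -4256/429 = -9.92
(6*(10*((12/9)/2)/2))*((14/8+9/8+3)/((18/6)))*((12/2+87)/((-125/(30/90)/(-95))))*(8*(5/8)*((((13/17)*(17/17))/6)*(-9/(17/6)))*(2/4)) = -1079637/1156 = -933.94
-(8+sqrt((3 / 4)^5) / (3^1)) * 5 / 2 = -20 - 15 * sqrt(3) / 64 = -20.41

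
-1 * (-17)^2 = -289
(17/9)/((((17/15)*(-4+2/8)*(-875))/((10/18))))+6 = 6.00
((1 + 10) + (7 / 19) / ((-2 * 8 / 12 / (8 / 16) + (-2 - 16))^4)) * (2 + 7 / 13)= 27.92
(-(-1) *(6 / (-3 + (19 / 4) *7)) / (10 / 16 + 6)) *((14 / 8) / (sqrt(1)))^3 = 0.16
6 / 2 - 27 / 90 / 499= 14967 / 4990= 3.00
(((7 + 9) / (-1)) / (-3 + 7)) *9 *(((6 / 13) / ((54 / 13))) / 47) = -4 / 47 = -0.09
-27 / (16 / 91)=-2457 / 16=-153.56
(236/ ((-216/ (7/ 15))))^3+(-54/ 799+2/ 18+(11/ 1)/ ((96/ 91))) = 17559036319213/ 1698485436000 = 10.34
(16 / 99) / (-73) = -16 / 7227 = -0.00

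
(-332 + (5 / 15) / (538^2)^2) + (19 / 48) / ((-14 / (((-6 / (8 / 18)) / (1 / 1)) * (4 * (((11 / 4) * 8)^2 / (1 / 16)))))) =20217265727099527 / 1759334411856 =11491.43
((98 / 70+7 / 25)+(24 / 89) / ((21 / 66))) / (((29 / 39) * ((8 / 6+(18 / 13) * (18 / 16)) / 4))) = 958010976 / 203705425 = 4.70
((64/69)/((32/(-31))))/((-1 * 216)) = 31/7452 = 0.00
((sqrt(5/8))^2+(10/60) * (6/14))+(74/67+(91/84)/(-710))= 1797527/998970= 1.80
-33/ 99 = -0.33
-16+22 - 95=-89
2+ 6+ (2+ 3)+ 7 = 20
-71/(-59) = 1.20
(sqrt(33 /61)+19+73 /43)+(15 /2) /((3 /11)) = sqrt(2013) /61+4145 /86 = 48.93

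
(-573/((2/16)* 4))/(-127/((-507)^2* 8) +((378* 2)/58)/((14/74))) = -68342131728/4108667533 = -16.63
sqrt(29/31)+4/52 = 1/13+sqrt(899)/31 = 1.04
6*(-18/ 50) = -54/ 25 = -2.16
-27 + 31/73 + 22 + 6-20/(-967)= 102028/70591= 1.45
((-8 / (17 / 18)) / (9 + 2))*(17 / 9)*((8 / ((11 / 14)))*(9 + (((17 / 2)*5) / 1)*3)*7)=-1712256 / 121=-14150.88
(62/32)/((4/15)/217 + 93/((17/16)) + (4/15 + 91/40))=1715385/79746418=0.02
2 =2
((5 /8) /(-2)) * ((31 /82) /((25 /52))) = -0.25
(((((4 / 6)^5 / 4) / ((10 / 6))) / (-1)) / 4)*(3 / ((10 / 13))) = -13 / 675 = -0.02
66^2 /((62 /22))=47916 /31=1545.68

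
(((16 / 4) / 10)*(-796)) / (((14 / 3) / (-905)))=432228 / 7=61746.86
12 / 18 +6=20 / 3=6.67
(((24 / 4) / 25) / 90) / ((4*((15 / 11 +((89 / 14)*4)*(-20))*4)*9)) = -77 / 2108970000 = -0.00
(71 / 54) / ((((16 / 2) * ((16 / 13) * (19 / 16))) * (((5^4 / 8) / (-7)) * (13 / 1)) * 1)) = -497 / 641250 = -0.00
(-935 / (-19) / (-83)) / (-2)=935 / 3154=0.30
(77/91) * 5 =55/13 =4.23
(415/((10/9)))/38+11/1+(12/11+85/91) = 1738635/76076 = 22.85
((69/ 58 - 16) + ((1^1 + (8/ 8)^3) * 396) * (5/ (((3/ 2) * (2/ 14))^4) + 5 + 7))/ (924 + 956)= 985329677/ 981360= 1004.05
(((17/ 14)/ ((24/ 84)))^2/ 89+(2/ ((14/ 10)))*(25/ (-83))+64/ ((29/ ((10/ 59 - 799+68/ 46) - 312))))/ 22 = -79717879481379/ 716286305504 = -111.29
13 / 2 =6.50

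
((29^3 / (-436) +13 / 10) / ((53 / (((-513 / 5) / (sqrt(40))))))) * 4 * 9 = 549935487 * sqrt(10) / 2888500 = 602.06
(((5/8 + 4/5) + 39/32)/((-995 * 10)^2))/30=141/158404000000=0.00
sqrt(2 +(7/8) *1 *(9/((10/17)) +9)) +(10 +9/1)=23.82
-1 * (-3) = 3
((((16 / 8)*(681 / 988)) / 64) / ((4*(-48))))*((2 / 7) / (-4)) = 227 / 28327936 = 0.00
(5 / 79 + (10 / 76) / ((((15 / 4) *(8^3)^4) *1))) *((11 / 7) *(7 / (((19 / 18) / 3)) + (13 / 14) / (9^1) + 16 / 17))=91794829859017182271 / 44078103736451334144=2.08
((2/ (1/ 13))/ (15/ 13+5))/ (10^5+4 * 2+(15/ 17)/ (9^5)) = 56549259/ 1338551075720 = 0.00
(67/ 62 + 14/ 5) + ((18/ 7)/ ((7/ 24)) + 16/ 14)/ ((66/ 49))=115339/ 10230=11.27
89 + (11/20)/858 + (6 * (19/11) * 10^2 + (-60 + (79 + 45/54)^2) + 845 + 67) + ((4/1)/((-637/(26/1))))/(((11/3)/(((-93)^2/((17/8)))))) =350331175279/42882840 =8169.50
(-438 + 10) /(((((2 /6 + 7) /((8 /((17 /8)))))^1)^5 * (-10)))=1744897572864 /1143346948535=1.53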